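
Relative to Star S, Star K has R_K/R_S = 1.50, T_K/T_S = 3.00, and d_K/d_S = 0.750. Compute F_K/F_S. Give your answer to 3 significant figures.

324

L_K/L_S = (R_K/R_S)²(T_K/T_S)⁴ = (1.50)² × (3.00)⁴ = 182.2.
F_K/F_S = (L_K/L_S)/(d_K/d_S)² = 182.2 / (0.750)² = 324.0.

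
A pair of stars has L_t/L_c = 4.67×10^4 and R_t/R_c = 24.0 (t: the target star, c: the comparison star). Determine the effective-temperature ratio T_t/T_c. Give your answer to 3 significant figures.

3.00

L ∝ R²T⁴ gives T ∝ (L/R²)^(1/4), so
T_t/T_c = (4.67×10^4 / 24.0²)^(1/4) = (81.08)^(1/4) = 3.001.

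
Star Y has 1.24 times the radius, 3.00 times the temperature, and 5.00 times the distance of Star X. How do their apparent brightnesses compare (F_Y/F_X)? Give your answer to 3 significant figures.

4.98

L_Y/L_X = (R_Y/R_X)²(T_Y/T_X)⁴ = (1.24)² × (3.00)⁴ = 124.5.
F_Y/F_X = (L_Y/L_X)/(d_Y/d_X)² = 124.5 / (5.00)² = 4.982.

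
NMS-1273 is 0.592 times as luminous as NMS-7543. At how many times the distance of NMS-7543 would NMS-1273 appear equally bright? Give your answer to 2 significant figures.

0.77

Equal flux requires L_NMS-1273/d_NMS-1273² = L_NMS-7543/d_NMS-7543², so d_NMS-1273/d_NMS-7543 = √(L_NMS-1273/L_NMS-7543)
= √(0.592) = 0.7694.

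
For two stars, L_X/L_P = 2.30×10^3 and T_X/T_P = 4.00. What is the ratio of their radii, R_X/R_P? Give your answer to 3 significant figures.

3.00

L ∝ R²T⁴ gives R ∝ √L / T², so
R_X/R_P = √(2.30×10^3) / (4.00)² = 47.96 / 16.00 = 2.997.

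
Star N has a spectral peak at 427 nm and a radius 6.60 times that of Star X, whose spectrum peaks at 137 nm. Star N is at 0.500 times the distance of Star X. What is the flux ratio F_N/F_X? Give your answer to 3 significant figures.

1.85

Wien's law: T_N/T_X = λ_X/λ_N = 137/427 = 0.3208.
L_N/L_X = (R_N/R_X)²(T_N/T_X)⁴ = (6.60)²(0.3208)⁴ = 0.4616.
F_N/F_X = (L_N/L_X)/(d_N/d_X)² = 0.4616/(0.500)² = 1.846.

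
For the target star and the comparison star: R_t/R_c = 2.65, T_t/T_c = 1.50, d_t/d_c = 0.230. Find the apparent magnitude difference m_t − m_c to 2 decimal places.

L_t/L_c = (2.65)²(1.50)⁴ = 35.55.
F_t/F_c = (L_t/L_c)/(d_t/d_c)² = 35.55/0.05290 = 672.0.
m_t − m_c = −2.5 log₁₀(672.0) = -7.07.

-7.07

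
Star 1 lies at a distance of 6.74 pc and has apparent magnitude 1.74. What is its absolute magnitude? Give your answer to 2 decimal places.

2.60

M = m − 5 log₁₀(d/10 pc) = 1.74 − 5 log₁₀(6.74/10)
  = 1.74 − 5 × -0.171 = 1.74 − -0.86 = 2.60.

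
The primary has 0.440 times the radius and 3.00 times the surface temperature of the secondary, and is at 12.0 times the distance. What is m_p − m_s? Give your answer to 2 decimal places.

2.41

L_p/L_s = (0.440)²(3.00)⁴ = 15.68.
F_p/F_s = (L_p/L_s)/(d_p/d_s)² = 15.68/144.0 = 0.1089.
m_p − m_s = −2.5 log₁₀(0.1089) = 2.41.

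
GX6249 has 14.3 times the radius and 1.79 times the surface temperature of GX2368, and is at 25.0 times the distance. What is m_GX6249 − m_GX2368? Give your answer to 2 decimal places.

L_GX6249/L_GX2368 = (14.3)²(1.79)⁴ = 2099.
F_GX6249/F_GX2368 = (L_GX6249/L_GX2368)/(d_GX6249/d_GX2368)² = 2099/625.0 = 3.359.
m_GX6249 − m_GX2368 = −2.5 log₁₀(3.359) = -1.32.

-1.32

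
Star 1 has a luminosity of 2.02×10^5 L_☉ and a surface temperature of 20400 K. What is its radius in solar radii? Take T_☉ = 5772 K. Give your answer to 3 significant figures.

36.0 solar radii

R/R_☉ = √(L/L_☉) / (T/T_☉)² = √(2.02×10^5) / (3.534)²
       = 449.4 / 12.49 = 35.98.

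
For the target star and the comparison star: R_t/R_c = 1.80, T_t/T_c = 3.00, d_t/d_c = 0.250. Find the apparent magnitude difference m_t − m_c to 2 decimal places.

-9.06

L_t/L_c = (1.80)²(3.00)⁴ = 262.4.
F_t/F_c = (L_t/L_c)/(d_t/d_c)² = 262.4/0.06250 = 4199.
m_t − m_c = −2.5 log₁₀(4199) = -9.06.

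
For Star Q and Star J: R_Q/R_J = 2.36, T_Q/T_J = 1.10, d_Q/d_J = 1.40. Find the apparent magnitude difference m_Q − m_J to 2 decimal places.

L_Q/L_J = (2.36)²(1.10)⁴ = 8.154.
F_Q/F_J = (L_Q/L_J)/(d_Q/d_J)² = 8.154/1.960 = 4.160.
m_Q − m_J = −2.5 log₁₀(4.160) = -1.55.

-1.55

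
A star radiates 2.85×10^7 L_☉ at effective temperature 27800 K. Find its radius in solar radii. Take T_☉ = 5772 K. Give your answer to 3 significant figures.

230 solar radii

R/R_☉ = √(L/L_☉) / (T/T_☉)² = √(2.85×10^7) / (4.816)²
       = 5339 / 23.20 = 230.1.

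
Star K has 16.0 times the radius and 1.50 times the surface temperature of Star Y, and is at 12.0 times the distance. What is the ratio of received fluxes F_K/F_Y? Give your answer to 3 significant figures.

9.00

L_K/L_Y = (R_K/R_Y)²(T_K/T_Y)⁴ = (16.0)² × (1.50)⁴ = 1296.
F_K/F_Y = (L_K/L_Y)/(d_K/d_Y)² = 1296 / (12.0)² = 9.000.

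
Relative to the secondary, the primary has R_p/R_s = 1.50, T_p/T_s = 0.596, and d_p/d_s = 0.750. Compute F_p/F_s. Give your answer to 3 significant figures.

L_p/L_s = (R_p/R_s)²(T_p/T_s)⁴ = (1.50)² × (0.596)⁴ = 0.2839.
F_p/F_s = (L_p/L_s)/(d_p/d_s)² = 0.2839 / (0.750)² = 0.5047.

0.505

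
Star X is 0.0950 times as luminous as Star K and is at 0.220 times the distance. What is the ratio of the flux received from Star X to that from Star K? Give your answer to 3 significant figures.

F = L/(4πd²), so F_X/F_K = (L_X/L_K) / (d_X/d_K)²
= 0.0950 / (0.220)² = 0.0950 / 0.04840 = 1.963.

1.96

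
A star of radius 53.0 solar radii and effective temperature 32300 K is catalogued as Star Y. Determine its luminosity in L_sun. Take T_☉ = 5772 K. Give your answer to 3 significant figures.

L/L_☉ = (R/R_☉)² (T/T_☉)⁴ = (53.0)² × (32300/5772)⁴
       = 2809 × (5.596)⁴ = 2809 × 980.6 = 2.755×10^6.

2.75×10^6 L_sun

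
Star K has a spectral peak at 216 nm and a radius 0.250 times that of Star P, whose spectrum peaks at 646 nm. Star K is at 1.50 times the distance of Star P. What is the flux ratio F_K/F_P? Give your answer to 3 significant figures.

Wien's law: T_K/T_P = λ_P/λ_K = 646/216 = 2.991.
L_K/L_P = (R_K/R_P)²(T_K/T_P)⁴ = (0.250)²(2.991)⁴ = 5.000.
F_K/F_P = (L_K/L_P)/(d_K/d_P)² = 5.000/(1.50)² = 2.222.

2.22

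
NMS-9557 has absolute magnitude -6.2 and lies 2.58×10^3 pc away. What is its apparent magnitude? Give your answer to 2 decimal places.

m = M + 5 log₁₀(d/10 pc) = -6.2 + 5 log₁₀(2.58×10^3/10)
  = -6.2 + 5 × 2.412 = -6.2 + 12.06 = 5.86.

5.86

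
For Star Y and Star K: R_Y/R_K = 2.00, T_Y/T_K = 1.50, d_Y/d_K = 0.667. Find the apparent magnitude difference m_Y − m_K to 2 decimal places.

L_Y/L_K = (2.00)²(1.50)⁴ = 20.25.
F_Y/F_K = (L_Y/L_K)/(d_Y/d_K)² = 20.25/0.4449 = 45.52.
m_Y − m_K = −2.5 log₁₀(45.52) = -4.15.

-4.15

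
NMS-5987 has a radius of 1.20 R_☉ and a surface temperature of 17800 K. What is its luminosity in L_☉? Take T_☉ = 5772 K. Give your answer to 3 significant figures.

130 L_☉

L/L_☉ = (R/R_☉)² (T/T_☉)⁴ = (1.20)² × (17800/5772)⁴
       = 1.440 × (3.084)⁴ = 1.440 × 90.44 = 130.2.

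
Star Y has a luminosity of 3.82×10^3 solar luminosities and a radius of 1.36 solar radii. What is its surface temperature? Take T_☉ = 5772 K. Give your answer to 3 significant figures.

T/T_☉ = (L/L_☉)^(1/4) / (R/R_☉)^(1/2)
T = 5772 × (3.82×10^3)^(1/4) / √(1.36) = 5772 × 7.862 / 1.166 = 3.891×10^4 K.

3.89×10^4 K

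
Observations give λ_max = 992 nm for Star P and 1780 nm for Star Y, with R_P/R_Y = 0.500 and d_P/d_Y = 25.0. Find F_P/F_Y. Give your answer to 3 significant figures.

0.00415

Wien's law: T_P/T_Y = λ_Y/λ_P = 1780/992 = 1.794.
L_P/L_Y = (R_P/R_Y)²(T_P/T_Y)⁴ = (0.500)²(1.794)⁴ = 2.592.
F_P/F_Y = (L_P/L_Y)/(d_P/d_Y)² = 2.592/(25.0)² = 0.004147.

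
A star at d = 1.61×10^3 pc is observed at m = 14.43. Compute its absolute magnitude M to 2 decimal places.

M = m − 5 log₁₀(d/10 pc) = 14.43 − 5 log₁₀(1.61×10^3/10)
  = 14.43 − 5 × 2.207 = 14.43 − 11.03 = 3.40.

3.40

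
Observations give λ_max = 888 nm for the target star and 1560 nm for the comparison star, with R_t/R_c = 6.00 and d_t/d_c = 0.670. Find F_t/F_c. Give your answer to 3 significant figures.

764

Wien's law: T_t/T_c = λ_c/λ_t = 1560/888 = 1.757.
L_t/L_c = (R_t/R_c)²(T_t/T_c)⁴ = (6.00)²(1.757)⁴ = 342.9.
F_t/F_c = (L_t/L_c)/(d_t/d_c)² = 342.9/(0.670)² = 763.8.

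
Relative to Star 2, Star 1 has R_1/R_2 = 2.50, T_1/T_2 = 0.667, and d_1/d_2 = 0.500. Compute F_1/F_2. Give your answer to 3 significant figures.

L_1/L_2 = (R_1/R_2)²(T_1/T_2)⁴ = (2.50)² × (0.667)⁴ = 1.237.
F_1/F_2 = (L_1/L_2)/(d_1/d_2)² = 1.237 / (0.500)² = 4.948.

4.95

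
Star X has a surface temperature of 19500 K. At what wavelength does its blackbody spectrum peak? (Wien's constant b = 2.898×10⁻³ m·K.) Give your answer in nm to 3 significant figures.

λ_max = b/T = 2.898×10⁻³ / 19500 = 1.49×10^-7 m = 148.6 nm.

149 nm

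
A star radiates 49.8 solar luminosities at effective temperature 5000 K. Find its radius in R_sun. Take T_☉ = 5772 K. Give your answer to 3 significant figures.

R/R_☉ = √(L/L_☉) / (T/T_☉)² = √(49.8) / (0.8663)²
       = 7.057 / 0.7504 = 9.404.

9.40 R_sun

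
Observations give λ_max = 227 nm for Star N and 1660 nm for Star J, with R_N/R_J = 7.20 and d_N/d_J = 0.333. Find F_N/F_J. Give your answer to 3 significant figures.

Wien's law: T_N/T_J = λ_J/λ_N = 1660/227 = 7.313.
L_N/L_J = (R_N/R_J)²(T_N/T_J)⁴ = (7.20)²(7.313)⁴ = 1.482×10^5.
F_N/F_J = (L_N/L_J)/(d_N/d_J)² = 1.482×10^5/(0.333)² = 1.337×10^6.

1.34×10^6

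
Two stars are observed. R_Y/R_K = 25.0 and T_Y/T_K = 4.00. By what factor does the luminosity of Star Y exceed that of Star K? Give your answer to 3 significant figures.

1.60×10^5

From the Stefan–Boltzmann law, L ∝ R²T⁴, so
L_Y/L_K = (R_Y/R_K)² (T_Y/T_K)⁴ = (25.0)² × (4.00)⁴ = 625.0 × 256.0 = 1.600×10^5.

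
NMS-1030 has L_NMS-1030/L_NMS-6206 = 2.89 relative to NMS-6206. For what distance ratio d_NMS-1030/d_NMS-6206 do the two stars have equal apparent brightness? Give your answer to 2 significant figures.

Equal flux requires L_NMS-1030/d_NMS-1030² = L_NMS-6206/d_NMS-6206², so d_NMS-1030/d_NMS-6206 = √(L_NMS-1030/L_NMS-6206)
= √(2.89) = 1.700.

1.7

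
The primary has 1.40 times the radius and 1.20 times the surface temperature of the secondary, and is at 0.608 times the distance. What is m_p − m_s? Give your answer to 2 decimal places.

-2.60

L_p/L_s = (1.40)²(1.20)⁴ = 4.064.
F_p/F_s = (L_p/L_s)/(d_p/d_s)² = 4.064/0.3697 = 10.99.
m_p − m_s = −2.5 log₁₀(10.99) = -2.60.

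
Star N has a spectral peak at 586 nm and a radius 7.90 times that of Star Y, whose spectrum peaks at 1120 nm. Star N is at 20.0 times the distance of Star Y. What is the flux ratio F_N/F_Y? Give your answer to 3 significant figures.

Wien's law: T_N/T_Y = λ_Y/λ_N = 1120/586 = 1.911.
L_N/L_Y = (R_N/R_Y)²(T_N/T_Y)⁴ = (7.90)²(1.911)⁴ = 832.8.
F_N/F_Y = (L_N/L_Y)/(d_N/d_Y)² = 832.8/(20.0)² = 2.082.

2.08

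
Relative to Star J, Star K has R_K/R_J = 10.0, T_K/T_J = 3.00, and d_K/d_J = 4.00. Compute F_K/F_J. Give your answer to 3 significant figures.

506

L_K/L_J = (R_K/R_J)²(T_K/T_J)⁴ = (10.0)² × (3.00)⁴ = 8100.
F_K/F_J = (L_K/L_J)/(d_K/d_J)² = 8100 / (4.00)² = 506.2.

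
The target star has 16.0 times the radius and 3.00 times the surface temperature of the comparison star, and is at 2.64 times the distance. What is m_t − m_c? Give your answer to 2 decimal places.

-8.68

L_t/L_c = (16.0)²(3.00)⁴ = 2.074×10^4.
F_t/F_c = (L_t/L_c)/(d_t/d_c)² = 2.074×10^4/6.970 = 2975.
m_t − m_c = −2.5 log₁₀(2975) = -8.68.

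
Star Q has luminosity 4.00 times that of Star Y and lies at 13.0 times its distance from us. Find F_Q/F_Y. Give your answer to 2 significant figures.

F = L/(4πd²), so F_Q/F_Y = (L_Q/L_Y) / (d_Q/d_Y)²
= 4.00 / (13.0)² = 4.00 / 169.0 = 0.02367.

0.024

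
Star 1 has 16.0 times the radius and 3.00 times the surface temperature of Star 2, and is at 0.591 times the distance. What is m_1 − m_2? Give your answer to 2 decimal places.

-11.93

L_1/L_2 = (16.0)²(3.00)⁴ = 2.074×10^4.
F_1/F_2 = (L_1/L_2)/(d_1/d_2)² = 2.074×10^4/0.3493 = 5.937×10^4.
m_1 − m_2 = −2.5 log₁₀(5.937×10^4) = -11.93.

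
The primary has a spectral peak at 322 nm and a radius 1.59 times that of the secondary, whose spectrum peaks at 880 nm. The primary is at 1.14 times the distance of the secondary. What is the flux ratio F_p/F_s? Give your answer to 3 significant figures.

109

Wien's law: T_p/T_s = λ_s/λ_p = 880/322 = 2.733.
L_p/L_s = (R_p/R_s)²(T_p/T_s)⁴ = (1.59)²(2.733)⁴ = 141.0.
F_p/F_s = (L_p/L_s)/(d_p/d_s)² = 141.0/(1.14)² = 108.5.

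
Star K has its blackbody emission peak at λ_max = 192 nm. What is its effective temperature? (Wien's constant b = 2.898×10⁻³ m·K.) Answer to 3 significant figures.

1.51×10^4 K

T = b/λ_max = 2.898×10⁻³ / (192×10⁻⁹) = 1.509×10^4 K.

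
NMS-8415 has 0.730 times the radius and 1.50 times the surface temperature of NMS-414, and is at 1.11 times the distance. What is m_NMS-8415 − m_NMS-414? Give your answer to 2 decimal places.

L_NMS-8415/L_NMS-414 = (0.730)²(1.50)⁴ = 2.698.
F_NMS-8415/F_NMS-414 = (L_NMS-8415/L_NMS-414)/(d_NMS-8415/d_NMS-414)² = 2.698/1.232 = 2.190.
m_NMS-8415 − m_NMS-414 = −2.5 log₁₀(2.190) = -0.85.

-0.85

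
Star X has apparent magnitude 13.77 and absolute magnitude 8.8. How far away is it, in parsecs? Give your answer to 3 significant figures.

98.6 pc

m − M = 5 log₁₀(d/10 pc)
13.77 − (8.8) = 4.97 = 5 log₁₀(d/10)
d = 10 × 10^(4.97/5) = 10 × 10^0.994 = 98.63 pc.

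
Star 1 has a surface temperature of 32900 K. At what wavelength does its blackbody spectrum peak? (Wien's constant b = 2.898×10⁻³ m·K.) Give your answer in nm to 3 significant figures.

λ_max = b/T = 2.898×10⁻³ / 32900 = 8.81×10^-8 m = 88.09 nm.

88.1 nm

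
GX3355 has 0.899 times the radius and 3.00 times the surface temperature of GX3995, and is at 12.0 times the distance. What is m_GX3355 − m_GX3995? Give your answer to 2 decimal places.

L_GX3355/L_GX3995 = (0.899)²(3.00)⁴ = 65.46.
F_GX3355/F_GX3995 = (L_GX3355/L_GX3995)/(d_GX3355/d_GX3995)² = 65.46/144.0 = 0.4546.
m_GX3355 − m_GX3995 = −2.5 log₁₀(0.4546) = 0.86.

0.86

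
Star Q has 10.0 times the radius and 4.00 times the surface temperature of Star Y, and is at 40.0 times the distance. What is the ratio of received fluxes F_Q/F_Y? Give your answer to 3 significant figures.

L_Q/L_Y = (R_Q/R_Y)²(T_Q/T_Y)⁴ = (10.0)² × (4.00)⁴ = 2.560×10^4.
F_Q/F_Y = (L_Q/L_Y)/(d_Q/d_Y)² = 2.560×10^4 / (40.0)² = 16.00.

16.0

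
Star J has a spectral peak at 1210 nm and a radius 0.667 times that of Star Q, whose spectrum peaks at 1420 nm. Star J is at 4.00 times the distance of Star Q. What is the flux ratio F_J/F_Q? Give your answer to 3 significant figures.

Wien's law: T_J/T_Q = λ_Q/λ_J = 1420/1210 = 1.174.
L_J/L_Q = (R_J/R_Q)²(T_J/T_Q)⁴ = (0.667)²(1.174)⁴ = 0.8438.
F_J/F_Q = (L_J/L_Q)/(d_J/d_Q)² = 0.8438/(4.00)² = 0.05274.

0.0527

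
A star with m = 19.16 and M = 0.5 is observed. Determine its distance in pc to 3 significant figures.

m − M = 5 log₁₀(d/10 pc)
19.16 − (0.5) = 18.66 = 5 log₁₀(d/10)
d = 10 × 10^(18.66/5) = 10 × 10^3.732 = 5.395×10^4 pc.

5.40×10^4 pc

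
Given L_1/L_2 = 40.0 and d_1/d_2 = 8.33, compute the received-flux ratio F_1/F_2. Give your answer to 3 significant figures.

0.576

F = L/(4πd²), so F_1/F_2 = (L_1/L_2) / (d_1/d_2)²
= 40.0 / (8.33)² = 40.0 / 69.39 = 0.5765.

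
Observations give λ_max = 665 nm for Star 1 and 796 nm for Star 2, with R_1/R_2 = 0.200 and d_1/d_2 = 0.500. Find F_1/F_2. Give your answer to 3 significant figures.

0.328

Wien's law: T_1/T_2 = λ_2/λ_1 = 796/665 = 1.197.
L_1/L_2 = (R_1/R_2)²(T_1/T_2)⁴ = (0.200)²(1.197)⁴ = 0.08212.
F_1/F_2 = (L_1/L_2)/(d_1/d_2)² = 0.08212/(0.500)² = 0.3285.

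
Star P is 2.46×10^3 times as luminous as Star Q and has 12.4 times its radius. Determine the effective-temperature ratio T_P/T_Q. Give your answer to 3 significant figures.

L ∝ R²T⁴ gives T ∝ (L/R²)^(1/4), so
T_P/T_Q = (2.46×10^3 / 12.4²)^(1/4) = (16.00)^(1/4) = 2.000.

2.00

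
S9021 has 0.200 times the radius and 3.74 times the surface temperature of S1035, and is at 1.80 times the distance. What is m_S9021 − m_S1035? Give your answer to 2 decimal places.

L_S9021/L_S1035 = (0.200)²(3.74)⁴ = 7.826.
F_S9021/F_S1035 = (L_S9021/L_S1035)/(d_S9021/d_S1035)² = 7.826/3.240 = 2.415.
m_S9021 − m_S1035 = −2.5 log₁₀(2.415) = -0.96.

-0.96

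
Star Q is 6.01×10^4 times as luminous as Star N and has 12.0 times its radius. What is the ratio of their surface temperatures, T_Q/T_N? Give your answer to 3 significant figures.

L ∝ R²T⁴ gives T ∝ (L/R²)^(1/4), so
T_Q/T_N = (6.01×10^4 / 12.0²)^(1/4) = (417.4)^(1/4) = 4.520.

4.52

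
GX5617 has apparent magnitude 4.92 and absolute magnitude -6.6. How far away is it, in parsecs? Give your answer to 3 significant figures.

m − M = 5 log₁₀(d/10 pc)
4.92 − (-6.6) = 11.52 = 5 log₁₀(d/10)
d = 10 × 10^(11.52/5) = 10 × 10^2.304 = 2014 pc.

2.01×10^3 pc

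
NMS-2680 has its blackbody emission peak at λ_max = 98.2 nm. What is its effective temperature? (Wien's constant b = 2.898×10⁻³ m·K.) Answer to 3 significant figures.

T = b/λ_max = 2.898×10⁻³ / (98.2×10⁻⁹) = 2.951×10^4 K.

2.95×10^4 K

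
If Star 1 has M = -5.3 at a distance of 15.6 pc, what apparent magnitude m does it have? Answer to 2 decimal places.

m = M + 5 log₁₀(d/10 pc) = -5.3 + 5 log₁₀(15.6/10)
  = -5.3 + 5 × 0.193 = -5.3 + 0.97 = -4.33.

-4.33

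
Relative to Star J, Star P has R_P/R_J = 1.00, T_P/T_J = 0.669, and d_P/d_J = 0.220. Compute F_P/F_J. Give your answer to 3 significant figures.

4.14

L_P/L_J = (R_P/R_J)²(T_P/T_J)⁴ = (1.00)² × (0.669)⁴ = 0.2003.
F_P/F_J = (L_P/L_J)/(d_P/d_J)² = 0.2003 / (0.220)² = 4.139.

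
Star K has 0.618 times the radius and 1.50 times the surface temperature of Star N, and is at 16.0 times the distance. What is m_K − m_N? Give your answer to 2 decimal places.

L_K/L_N = (0.618)²(1.50)⁴ = 1.933.
F_K/F_N = (L_K/L_N)/(d_K/d_N)² = 1.933/256.0 = 0.007553.
m_K − m_N = −2.5 log₁₀(0.007553) = 5.30.

5.30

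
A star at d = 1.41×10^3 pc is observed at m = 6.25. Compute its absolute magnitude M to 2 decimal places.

M = m − 5 log₁₀(d/10 pc) = 6.25 − 5 log₁₀(1.41×10^3/10)
  = 6.25 − 5 × 2.149 = 6.25 − 10.75 = -4.50.

-4.50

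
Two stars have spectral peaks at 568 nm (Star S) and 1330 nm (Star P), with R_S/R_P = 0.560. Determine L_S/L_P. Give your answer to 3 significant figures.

Wien's law gives T ∝ 1/λ_max, so T_S/T_P = λ_P/λ_S = 1330/568 = 2.342.
Then L ∝ R²T⁴ gives L_S/L_P = (0.560)² × (2.342)⁴ = 0.3136 × 30.06 = 9.427.

9.43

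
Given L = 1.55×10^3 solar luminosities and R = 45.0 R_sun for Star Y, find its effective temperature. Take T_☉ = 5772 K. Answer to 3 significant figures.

5.40×10^3 K

T/T_☉ = (L/L_☉)^(1/4) / (R/R_☉)^(1/2)
T = 5772 × (1.55×10^3)^(1/4) / √(45.0) = 5772 × 6.275 / 6.708 = 5399 K.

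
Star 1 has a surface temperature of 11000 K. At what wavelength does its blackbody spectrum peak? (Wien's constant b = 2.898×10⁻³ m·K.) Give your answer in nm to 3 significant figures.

λ_max = b/T = 2.898×10⁻³ / 11000 = 2.63×10^-7 m = 263.5 nm.

263 nm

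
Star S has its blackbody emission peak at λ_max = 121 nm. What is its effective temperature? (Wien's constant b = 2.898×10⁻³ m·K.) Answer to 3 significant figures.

2.40×10^4 K

T = b/λ_max = 2.898×10⁻³ / (121×10⁻⁹) = 2.395×10^4 K.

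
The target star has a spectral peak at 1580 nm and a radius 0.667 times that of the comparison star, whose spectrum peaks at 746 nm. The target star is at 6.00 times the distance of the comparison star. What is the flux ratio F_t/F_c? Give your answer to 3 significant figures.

6.14×10^-4

Wien's law: T_t/T_c = λ_c/λ_t = 746/1580 = 0.4722.
L_t/L_c = (R_t/R_c)²(T_t/T_c)⁴ = (0.667)²(0.4722)⁴ = 0.02211.
F_t/F_c = (L_t/L_c)/(d_t/d_c)² = 0.02211/(6.00)² = 6.142×10^-4.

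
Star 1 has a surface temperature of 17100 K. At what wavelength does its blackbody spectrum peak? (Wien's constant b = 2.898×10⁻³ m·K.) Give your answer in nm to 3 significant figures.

169 nm

λ_max = b/T = 2.898×10⁻³ / 17100 = 1.69×10^-7 m = 169.5 nm.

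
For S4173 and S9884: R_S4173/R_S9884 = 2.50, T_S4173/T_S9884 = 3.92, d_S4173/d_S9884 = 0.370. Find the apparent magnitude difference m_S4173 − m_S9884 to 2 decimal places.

-10.08

L_S4173/L_S9884 = (2.50)²(3.92)⁴ = 1476.
F_S4173/F_S9884 = (L_S4173/L_S9884)/(d_S4173/d_S9884)² = 1476/0.1369 = 1.078×10^4.
m_S4173 − m_S9884 = −2.5 log₁₀(1.078×10^4) = -10.08.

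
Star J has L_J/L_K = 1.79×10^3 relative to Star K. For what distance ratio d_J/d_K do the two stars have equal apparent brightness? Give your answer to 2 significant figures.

42

Equal flux requires L_J/d_J² = L_K/d_K², so d_J/d_K = √(L_J/L_K)
= √(1.79×10^3) = 42.31.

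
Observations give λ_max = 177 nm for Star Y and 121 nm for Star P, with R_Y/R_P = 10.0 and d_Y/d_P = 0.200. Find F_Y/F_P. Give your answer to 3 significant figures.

Wien's law: T_Y/T_P = λ_P/λ_Y = 121/177 = 0.6836.
L_Y/L_P = (R_Y/R_P)²(T_Y/T_P)⁴ = (10.0)²(0.6836)⁴ = 21.84.
F_Y/F_P = (L_Y/L_P)/(d_Y/d_P)² = 21.84/(0.200)² = 546.0.

546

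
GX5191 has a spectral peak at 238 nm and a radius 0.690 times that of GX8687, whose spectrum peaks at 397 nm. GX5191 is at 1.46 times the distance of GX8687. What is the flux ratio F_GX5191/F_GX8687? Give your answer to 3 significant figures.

1.73

Wien's law: T_GX5191/T_GX8687 = λ_GX8687/λ_GX5191 = 397/238 = 1.668.
L_GX5191/L_GX8687 = (R_GX5191/R_GX8687)²(T_GX5191/T_GX8687)⁴ = (0.690)²(1.668)⁴ = 3.686.
F_GX5191/F_GX8687 = (L_GX5191/L_GX8687)/(d_GX5191/d_GX8687)² = 3.686/(1.46)² = 1.729.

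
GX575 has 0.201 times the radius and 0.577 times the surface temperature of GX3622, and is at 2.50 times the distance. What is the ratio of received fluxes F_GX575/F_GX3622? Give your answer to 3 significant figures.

L_GX575/L_GX3622 = (R_GX575/R_GX3622)²(T_GX575/T_GX3622)⁴ = (0.201)² × (0.577)⁴ = 0.004478.
F_GX575/F_GX3622 = (L_GX575/L_GX3622)/(d_GX575/d_GX3622)² = 0.004478 / (2.50)² = 7.165×10^-4.

7.16×10^-4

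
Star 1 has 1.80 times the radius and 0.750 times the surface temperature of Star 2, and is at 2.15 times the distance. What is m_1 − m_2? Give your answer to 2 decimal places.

L_1/L_2 = (1.80)²(0.750)⁴ = 1.025.
F_1/F_2 = (L_1/L_2)/(d_1/d_2)² = 1.025/4.622 = 0.2218.
m_1 − m_2 = −2.5 log₁₀(0.2218) = 1.64.

1.64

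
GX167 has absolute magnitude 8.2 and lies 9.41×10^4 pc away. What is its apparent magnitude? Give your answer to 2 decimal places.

28.07

m = M + 5 log₁₀(d/10 pc) = 8.2 + 5 log₁₀(9.41×10^4/10)
  = 8.2 + 5 × 3.974 = 8.2 + 19.87 = 28.07.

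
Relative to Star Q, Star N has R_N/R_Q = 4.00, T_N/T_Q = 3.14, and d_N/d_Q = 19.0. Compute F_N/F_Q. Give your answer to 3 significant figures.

4.31

L_N/L_Q = (R_N/R_Q)²(T_N/T_Q)⁴ = (4.00)² × (3.14)⁴ = 1555.
F_N/F_Q = (L_N/L_Q)/(d_N/d_Q)² = 1555 / (19.0)² = 4.309.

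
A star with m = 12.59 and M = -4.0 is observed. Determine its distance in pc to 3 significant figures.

m − M = 5 log₁₀(d/10 pc)
12.59 − (-4.0) = 16.59 = 5 log₁₀(d/10)
d = 10 × 10^(16.59/5) = 10 × 10^3.318 = 2.080×10^4 pc.

2.08×10^4 pc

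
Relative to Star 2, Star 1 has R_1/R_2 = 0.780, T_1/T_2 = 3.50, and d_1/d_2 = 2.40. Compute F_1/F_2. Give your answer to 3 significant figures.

L_1/L_2 = (R_1/R_2)²(T_1/T_2)⁴ = (0.780)² × (3.50)⁴ = 91.30.
F_1/F_2 = (L_1/L_2)/(d_1/d_2)² = 91.30 / (2.40)² = 15.85.

15.9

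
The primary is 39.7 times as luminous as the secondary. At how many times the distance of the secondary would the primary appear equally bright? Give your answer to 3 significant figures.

Equal flux requires L_p/d_p² = L_s/d_s², so d_p/d_s = √(L_p/L_s)
= √(39.7) = 6.301.

6.30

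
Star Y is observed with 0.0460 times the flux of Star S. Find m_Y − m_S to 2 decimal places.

m_Y − m_S = −2.5 log₁₀(F_Y/F_S) = −2.5 log₁₀(0.0460) = −2.5 × (-1.337) = 3.343.

3.34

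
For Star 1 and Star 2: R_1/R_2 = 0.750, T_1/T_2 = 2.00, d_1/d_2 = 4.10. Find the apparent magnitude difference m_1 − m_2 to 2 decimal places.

0.68

L_1/L_2 = (0.750)²(2.00)⁴ = 9.000.
F_1/F_2 = (L_1/L_2)/(d_1/d_2)² = 9.000/16.81 = 0.5354.
m_1 − m_2 = −2.5 log₁₀(0.5354) = 0.68.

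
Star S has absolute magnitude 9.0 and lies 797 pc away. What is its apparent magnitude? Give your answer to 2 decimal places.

18.51

m = M + 5 log₁₀(d/10 pc) = 9.0 + 5 log₁₀(797/10)
  = 9.0 + 5 × 1.901 = 9.0 + 9.51 = 18.51.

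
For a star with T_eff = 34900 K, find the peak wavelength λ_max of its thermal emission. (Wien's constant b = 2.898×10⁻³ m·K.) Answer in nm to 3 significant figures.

λ_max = b/T = 2.898×10⁻³ / 34900 = 8.30×10^-8 m = 83.04 nm.

83.0 nm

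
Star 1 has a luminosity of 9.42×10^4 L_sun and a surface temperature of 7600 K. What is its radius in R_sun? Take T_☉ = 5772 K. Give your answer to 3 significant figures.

177 R_sun

R/R_☉ = √(L/L_☉) / (T/T_☉)² = √(9.42×10^4) / (1.317)²
       = 306.9 / 1.734 = 177.0.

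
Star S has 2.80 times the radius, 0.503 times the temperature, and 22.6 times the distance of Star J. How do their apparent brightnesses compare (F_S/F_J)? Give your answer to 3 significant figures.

9.83×10^-4

L_S/L_J = (R_S/R_J)²(T_S/T_J)⁴ = (2.80)² × (0.503)⁴ = 0.5019.
F_S/F_J = (L_S/L_J)/(d_S/d_J)² = 0.5019 / (22.6)² = 9.826×10^-4.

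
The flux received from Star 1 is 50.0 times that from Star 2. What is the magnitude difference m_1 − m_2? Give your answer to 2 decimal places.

-4.25

m_1 − m_2 = −2.5 log₁₀(F_1/F_2) = −2.5 log₁₀(50.0) = −2.5 × (1.699) = -4.247.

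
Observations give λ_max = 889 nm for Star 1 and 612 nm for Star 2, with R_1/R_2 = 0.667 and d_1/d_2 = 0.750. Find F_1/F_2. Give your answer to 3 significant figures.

0.178

Wien's law: T_1/T_2 = λ_2/λ_1 = 612/889 = 0.6884.
L_1/L_2 = (R_1/R_2)²(T_1/T_2)⁴ = (0.667)²(0.6884)⁴ = 0.09992.
F_1/F_2 = (L_1/L_2)/(d_1/d_2)² = 0.09992/(0.750)² = 0.1776.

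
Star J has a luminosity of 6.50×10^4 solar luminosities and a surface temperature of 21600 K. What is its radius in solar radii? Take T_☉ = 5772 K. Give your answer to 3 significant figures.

R/R_☉ = √(L/L_☉) / (T/T_☉)² = √(6.50×10^4) / (3.742)²
       = 255.0 / 14.00 = 18.21.

18.2 solar radii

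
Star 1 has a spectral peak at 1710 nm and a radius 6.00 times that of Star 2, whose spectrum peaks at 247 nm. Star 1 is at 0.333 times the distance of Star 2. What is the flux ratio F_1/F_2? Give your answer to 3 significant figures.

0.141

Wien's law: T_1/T_2 = λ_2/λ_1 = 247/1710 = 0.1444.
L_1/L_2 = (R_1/R_2)²(T_1/T_2)⁴ = (6.00)²(0.1444)⁴ = 0.01567.
F_1/F_2 = (L_1/L_2)/(d_1/d_2)² = 0.01567/(0.333)² = 0.1413.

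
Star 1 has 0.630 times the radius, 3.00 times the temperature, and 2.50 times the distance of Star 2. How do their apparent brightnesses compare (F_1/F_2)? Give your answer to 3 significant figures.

L_1/L_2 = (R_1/R_2)²(T_1/T_2)⁴ = (0.630)² × (3.00)⁴ = 32.15.
F_1/F_2 = (L_1/L_2)/(d_1/d_2)² = 32.15 / (2.50)² = 5.144.

5.14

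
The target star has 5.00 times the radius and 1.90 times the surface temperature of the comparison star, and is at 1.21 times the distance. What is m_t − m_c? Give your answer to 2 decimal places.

-5.87

L_t/L_c = (5.00)²(1.90)⁴ = 325.8.
F_t/F_c = (L_t/L_c)/(d_t/d_c)² = 325.8/1.464 = 222.5.
m_t − m_c = −2.5 log₁₀(222.5) = -5.87.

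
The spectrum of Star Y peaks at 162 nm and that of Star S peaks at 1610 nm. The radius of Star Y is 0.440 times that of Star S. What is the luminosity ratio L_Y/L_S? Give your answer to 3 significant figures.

1.89×10^3

Wien's law gives T ∝ 1/λ_max, so T_Y/T_S = λ_S/λ_Y = 1610/162 = 9.938.
Then L ∝ R²T⁴ gives L_Y/L_S = (0.440)² × (9.938)⁴ = 0.1936 × 9755 = 1889.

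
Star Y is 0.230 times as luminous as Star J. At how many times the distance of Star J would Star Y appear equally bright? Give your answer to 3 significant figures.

0.480

Equal flux requires L_Y/d_Y² = L_J/d_J², so d_Y/d_J = √(L_Y/L_J)
= √(0.230) = 0.4796.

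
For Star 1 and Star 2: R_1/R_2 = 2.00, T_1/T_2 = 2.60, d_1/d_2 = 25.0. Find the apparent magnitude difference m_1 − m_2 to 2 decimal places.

L_1/L_2 = (2.00)²(2.60)⁴ = 182.8.
F_1/F_2 = (L_1/L_2)/(d_1/d_2)² = 182.8/625.0 = 0.2925.
m_1 − m_2 = −2.5 log₁₀(0.2925) = 1.33.

1.33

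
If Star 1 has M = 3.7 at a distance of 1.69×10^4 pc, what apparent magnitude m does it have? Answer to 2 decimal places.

19.84

m = M + 5 log₁₀(d/10 pc) = 3.7 + 5 log₁₀(1.69×10^4/10)
  = 3.7 + 5 × 3.228 = 3.7 + 16.14 = 19.84.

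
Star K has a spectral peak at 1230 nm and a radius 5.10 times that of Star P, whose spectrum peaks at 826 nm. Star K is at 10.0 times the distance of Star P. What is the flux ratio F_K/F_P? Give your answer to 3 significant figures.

0.0529

Wien's law: T_K/T_P = λ_P/λ_K = 826/1230 = 0.6715.
L_K/L_P = (R_K/R_P)²(T_K/T_P)⁴ = (5.10)²(0.6715)⁴ = 5.290.
F_K/F_P = (L_K/L_P)/(d_K/d_P)² = 5.290/(10.0)² = 0.05290.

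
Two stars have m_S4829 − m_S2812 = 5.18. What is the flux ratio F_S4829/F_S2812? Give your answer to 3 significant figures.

0.00847

F_S4829/F_S2812 = 10^(−(m_S4829 − m_S2812)/2.5) = 10^(-5.18/2.5) = 10^-2.072 = 0.008472.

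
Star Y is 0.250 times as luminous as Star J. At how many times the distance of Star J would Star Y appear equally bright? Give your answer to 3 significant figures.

0.500

Equal flux requires L_Y/d_Y² = L_J/d_J², so d_Y/d_J = √(L_Y/L_J)
= √(0.250) = 0.5000.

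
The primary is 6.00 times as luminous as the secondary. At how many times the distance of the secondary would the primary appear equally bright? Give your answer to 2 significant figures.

Equal flux requires L_p/d_p² = L_s/d_s², so d_p/d_s = √(L_p/L_s)
= √(6.00) = 2.449.

2.4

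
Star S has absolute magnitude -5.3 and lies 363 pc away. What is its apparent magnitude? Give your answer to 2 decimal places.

m = M + 5 log₁₀(d/10 pc) = -5.3 + 5 log₁₀(363/10)
  = -5.3 + 5 × 1.560 = -5.3 + 7.80 = 2.50.

2.50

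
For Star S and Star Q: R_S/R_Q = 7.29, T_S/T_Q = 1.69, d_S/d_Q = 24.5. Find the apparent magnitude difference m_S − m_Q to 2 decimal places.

L_S/L_Q = (7.29)²(1.69)⁴ = 433.5.
F_S/F_Q = (L_S/L_Q)/(d_S/d_Q)² = 433.5/600.2 = 0.7222.
m_S − m_Q = −2.5 log₁₀(0.7222) = 0.35.

0.35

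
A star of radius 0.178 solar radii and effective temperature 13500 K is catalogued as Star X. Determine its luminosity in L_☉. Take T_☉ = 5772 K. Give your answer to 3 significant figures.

0.948 L_☉

L/L_☉ = (R/R_☉)² (T/T_☉)⁴ = (0.178)² × (13500/5772)⁴
       = 0.03168 × (2.339)⁴ = 0.03168 × 29.92 = 0.9481.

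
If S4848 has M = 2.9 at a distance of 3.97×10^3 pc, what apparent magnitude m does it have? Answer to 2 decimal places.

m = M + 5 log₁₀(d/10 pc) = 2.9 + 5 log₁₀(3.97×10^3/10)
  = 2.9 + 5 × 2.599 = 2.9 + 12.99 = 15.89.

15.89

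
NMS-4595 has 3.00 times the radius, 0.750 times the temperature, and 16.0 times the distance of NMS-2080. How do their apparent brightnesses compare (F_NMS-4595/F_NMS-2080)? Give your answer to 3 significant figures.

L_NMS-4595/L_NMS-2080 = (R_NMS-4595/R_NMS-2080)²(T_NMS-4595/T_NMS-2080)⁴ = (3.00)² × (0.750)⁴ = 2.848.
F_NMS-4595/F_NMS-2080 = (L_NMS-4595/L_NMS-2080)/(d_NMS-4595/d_NMS-2080)² = 2.848 / (16.0)² = 0.01112.

0.0111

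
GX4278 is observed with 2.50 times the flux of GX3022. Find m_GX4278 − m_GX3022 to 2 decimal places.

m_GX4278 − m_GX3022 = −2.5 log₁₀(F_GX4278/F_GX3022) = −2.5 log₁₀(2.50) = −2.5 × (0.398) = -0.995.

-0.99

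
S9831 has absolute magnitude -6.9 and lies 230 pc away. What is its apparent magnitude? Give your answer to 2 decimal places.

m = M + 5 log₁₀(d/10 pc) = -6.9 + 5 log₁₀(230/10)
  = -6.9 + 5 × 1.362 = -6.9 + 6.81 = -0.09.

-0.09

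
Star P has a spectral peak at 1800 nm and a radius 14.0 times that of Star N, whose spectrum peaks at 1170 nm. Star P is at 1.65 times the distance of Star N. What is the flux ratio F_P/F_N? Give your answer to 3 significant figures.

12.9

Wien's law: T_P/T_N = λ_N/λ_P = 1170/1800 = 0.6500.
L_P/L_N = (R_P/R_N)²(T_P/T_N)⁴ = (14.0)²(0.6500)⁴ = 34.99.
F_P/F_N = (L_P/L_N)/(d_P/d_N)² = 34.99/(1.65)² = 12.85.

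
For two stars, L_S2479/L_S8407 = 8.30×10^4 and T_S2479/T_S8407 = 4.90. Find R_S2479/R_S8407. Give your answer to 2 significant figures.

L ∝ R²T⁴ gives R ∝ √L / T², so
R_S2479/R_S8407 = √(8.30×10^4) / (4.90)² = 288.1 / 24.01 = 12.00.

12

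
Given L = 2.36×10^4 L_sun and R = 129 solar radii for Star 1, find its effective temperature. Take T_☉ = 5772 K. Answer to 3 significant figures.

6.30×10^3 K

T/T_☉ = (L/L_☉)^(1/4) / (R/R_☉)^(1/2)
T = 5772 × (2.36×10^4)^(1/4) / √(129) = 5772 × 12.39 / 11.36 = 6299 K.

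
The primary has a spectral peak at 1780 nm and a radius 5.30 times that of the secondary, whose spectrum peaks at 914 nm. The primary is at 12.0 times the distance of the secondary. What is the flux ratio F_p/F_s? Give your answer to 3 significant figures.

0.0136

Wien's law: T_p/T_s = λ_s/λ_p = 914/1780 = 0.5135.
L_p/L_s = (R_p/R_s)²(T_p/T_s)⁴ = (5.30)²(0.5135)⁴ = 1.953.
F_p/F_s = (L_p/L_s)/(d_p/d_s)² = 1.953/(12.0)² = 0.01356.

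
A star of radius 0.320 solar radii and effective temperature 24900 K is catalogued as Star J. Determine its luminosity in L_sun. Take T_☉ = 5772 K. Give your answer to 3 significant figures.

L/L_☉ = (R/R_☉)² (T/T_☉)⁴ = (0.320)² × (24900/5772)⁴
       = 0.1024 × (4.314)⁴ = 0.1024 × 346.3 = 35.46.

35.5 L_sun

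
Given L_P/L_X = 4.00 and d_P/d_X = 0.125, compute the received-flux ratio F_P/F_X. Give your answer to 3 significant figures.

F = L/(4πd²), so F_P/F_X = (L_P/L_X) / (d_P/d_X)²
= 4.00 / (0.125)² = 4.00 / 0.01562 = 256.0.

256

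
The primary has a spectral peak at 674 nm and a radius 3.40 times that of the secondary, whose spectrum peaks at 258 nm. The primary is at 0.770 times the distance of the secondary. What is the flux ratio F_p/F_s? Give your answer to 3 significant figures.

Wien's law: T_p/T_s = λ_s/λ_p = 258/674 = 0.3828.
L_p/L_s = (R_p/R_s)²(T_p/T_s)⁴ = (3.40)²(0.3828)⁴ = 0.2482.
F_p/F_s = (L_p/L_s)/(d_p/d_s)² = 0.2482/(0.770)² = 0.4186.

0.419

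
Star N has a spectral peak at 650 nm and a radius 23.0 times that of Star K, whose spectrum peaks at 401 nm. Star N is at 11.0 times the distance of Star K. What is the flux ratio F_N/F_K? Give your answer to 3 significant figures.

Wien's law: T_N/T_K = λ_K/λ_N = 401/650 = 0.6169.
L_N/L_K = (R_N/R_K)²(T_N/T_K)⁴ = (23.0)²(0.6169)⁴ = 76.63.
F_N/F_K = (L_N/L_K)/(d_N/d_K)² = 76.63/(11.0)² = 0.6333.

0.633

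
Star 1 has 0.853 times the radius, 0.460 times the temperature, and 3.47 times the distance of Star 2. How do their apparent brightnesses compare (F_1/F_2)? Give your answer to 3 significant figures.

0.00271

L_1/L_2 = (R_1/R_2)²(T_1/T_2)⁴ = (0.853)² × (0.460)⁴ = 0.03258.
F_1/F_2 = (L_1/L_2)/(d_1/d_2)² = 0.03258 / (3.47)² = 0.002706.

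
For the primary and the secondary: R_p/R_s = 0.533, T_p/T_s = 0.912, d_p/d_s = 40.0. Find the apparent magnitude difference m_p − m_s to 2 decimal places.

L_p/L_s = (0.533)²(0.912)⁴ = 0.1965.
F_p/F_s = (L_p/L_s)/(d_p/d_s)² = 0.1965/1600 = 1.228×10^-4.
m_p − m_s = −2.5 log₁₀(1.228×10^-4) = 9.78.

9.78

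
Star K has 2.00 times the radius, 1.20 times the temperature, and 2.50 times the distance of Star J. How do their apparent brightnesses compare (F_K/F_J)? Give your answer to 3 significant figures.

L_K/L_J = (R_K/R_J)²(T_K/T_J)⁴ = (2.00)² × (1.20)⁴ = 8.294.
F_K/F_J = (L_K/L_J)/(d_K/d_J)² = 8.294 / (2.50)² = 1.327.

1.33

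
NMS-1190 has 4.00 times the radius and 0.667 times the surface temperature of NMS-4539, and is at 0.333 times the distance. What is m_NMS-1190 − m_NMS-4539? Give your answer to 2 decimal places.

-3.64

L_NMS-1190/L_NMS-4539 = (4.00)²(0.667)⁴ = 3.167.
F_NMS-1190/F_NMS-4539 = (L_NMS-1190/L_NMS-4539)/(d_NMS-1190/d_NMS-4539)² = 3.167/0.1109 = 28.56.
m_NMS-1190 − m_NMS-4539 = −2.5 log₁₀(28.56) = -3.64.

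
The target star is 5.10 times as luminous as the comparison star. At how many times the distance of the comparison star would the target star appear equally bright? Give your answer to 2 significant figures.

Equal flux requires L_t/d_t² = L_c/d_c², so d_t/d_c = √(L_t/L_c)
= √(5.10) = 2.258.

2.3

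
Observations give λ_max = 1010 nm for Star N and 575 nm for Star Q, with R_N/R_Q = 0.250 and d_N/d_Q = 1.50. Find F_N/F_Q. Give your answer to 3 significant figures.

Wien's law: T_N/T_Q = λ_Q/λ_N = 575/1010 = 0.5693.
L_N/L_Q = (R_N/R_Q)²(T_N/T_Q)⁴ = (0.250)²(0.5693)⁴ = 0.006565.
F_N/F_Q = (L_N/L_Q)/(d_N/d_Q)² = 0.006565/(1.50)² = 0.002918.

0.00292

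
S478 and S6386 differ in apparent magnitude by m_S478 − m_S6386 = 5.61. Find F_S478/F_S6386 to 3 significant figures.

0.00570

F_S478/F_S6386 = 10^(−(m_S478 − m_S6386)/2.5) = 10^(-5.61/2.5) = 10^-2.244 = 0.005702.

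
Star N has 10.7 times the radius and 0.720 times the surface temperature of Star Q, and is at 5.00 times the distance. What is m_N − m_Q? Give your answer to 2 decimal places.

-0.23

L_N/L_Q = (10.7)²(0.720)⁴ = 30.77.
F_N/F_Q = (L_N/L_Q)/(d_N/d_Q)² = 30.77/25.00 = 1.231.
m_N − m_Q = −2.5 log₁₀(1.231) = -0.23.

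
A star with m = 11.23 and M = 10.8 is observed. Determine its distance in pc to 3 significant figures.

12.2 pc

m − M = 5 log₁₀(d/10 pc)
11.23 − (10.8) = 0.43 = 5 log₁₀(d/10)
d = 10 × 10^(0.43/5) = 10 × 10^0.086 = 12.19 pc.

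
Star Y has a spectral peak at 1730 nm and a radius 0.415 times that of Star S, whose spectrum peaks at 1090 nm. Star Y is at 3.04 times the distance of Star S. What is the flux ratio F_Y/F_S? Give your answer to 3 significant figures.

Wien's law: T_Y/T_S = λ_S/λ_Y = 1090/1730 = 0.6301.
L_Y/L_S = (R_Y/R_S)²(T_Y/T_S)⁴ = (0.415)²(0.6301)⁴ = 0.02714.
F_Y/F_S = (L_Y/L_S)/(d_Y/d_S)² = 0.02714/(3.04)² = 0.002937.

0.00294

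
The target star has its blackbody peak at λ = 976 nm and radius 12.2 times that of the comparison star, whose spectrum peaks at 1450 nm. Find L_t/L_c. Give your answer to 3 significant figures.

725

Wien's law gives T ∝ 1/λ_max, so T_t/T_c = λ_c/λ_t = 1450/976 = 1.486.
Then L ∝ R²T⁴ gives L_t/L_c = (12.2)² × (1.486)⁴ = 148.8 × 4.872 = 725.1.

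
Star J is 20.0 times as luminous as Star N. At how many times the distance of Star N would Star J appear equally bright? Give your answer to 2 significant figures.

Equal flux requires L_J/d_J² = L_N/d_N², so d_J/d_N = √(L_J/L_N)
= √(20.0) = 4.472.

4.5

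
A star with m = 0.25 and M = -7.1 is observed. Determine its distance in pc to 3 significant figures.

m − M = 5 log₁₀(d/10 pc)
0.25 − (-7.1) = 7.35 = 5 log₁₀(d/10)
d = 10 × 10^(7.35/5) = 10 × 10^1.470 = 295.1 pc.

295 pc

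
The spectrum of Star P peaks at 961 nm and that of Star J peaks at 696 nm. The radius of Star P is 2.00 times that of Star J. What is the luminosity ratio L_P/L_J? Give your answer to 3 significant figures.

Wien's law gives T ∝ 1/λ_max, so T_P/T_J = λ_J/λ_P = 696/961 = 0.7242.
Then L ∝ R²T⁴ gives L_P/L_J = (2.00)² × (0.7242)⁴ = 4.000 × 0.2751 = 1.101.

1.10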